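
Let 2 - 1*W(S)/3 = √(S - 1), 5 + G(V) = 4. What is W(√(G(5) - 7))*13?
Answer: 78 - 39*√(-1 + 2*I*√2) ≈ 39.0 - 55.154*I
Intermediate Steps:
G(V) = -1 (G(V) = -5 + 4 = -1)
W(S) = 6 - 3*√(-1 + S) (W(S) = 6 - 3*√(S - 1) = 6 - 3*√(-1 + S))
W(√(G(5) - 7))*13 = (6 - 3*√(-1 + √(-1 - 7)))*13 = (6 - 3*√(-1 + √(-8)))*13 = (6 - 3*√(-1 + 2*I*√2))*13 = 78 - 39*√(-1 + 2*I*√2)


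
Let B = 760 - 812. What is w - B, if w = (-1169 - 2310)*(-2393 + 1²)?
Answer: 8321820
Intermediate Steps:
w = 8321768 (w = -3479*(-2393 + 1) = -3479*(-2392) = 8321768)
B = -52
w - B = 8321768 - 1*(-52) = 8321768 + 52 = 8321820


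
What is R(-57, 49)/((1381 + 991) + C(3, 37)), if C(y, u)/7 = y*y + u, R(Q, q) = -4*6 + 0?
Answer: -4/449 ≈ -0.0089087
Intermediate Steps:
R(Q, q) = -24 (R(Q, q) = -24 + 0 = -24)
C(y, u) = 7*u + 7*y**2 (C(y, u) = 7*(y*y + u) = 7*(y**2 + u) = 7*(u + y**2) = 7*u + 7*y**2)
R(-57, 49)/((1381 + 991) + C(3, 37)) = -24/((1381 + 991) + (7*37 + 7*3**2)) = -24/(2372 + (259 + 7*9)) = -24/(2372 + (259 + 63)) = -24/(2372 + 322) = -24/2694 = -24*1/2694 = -4/449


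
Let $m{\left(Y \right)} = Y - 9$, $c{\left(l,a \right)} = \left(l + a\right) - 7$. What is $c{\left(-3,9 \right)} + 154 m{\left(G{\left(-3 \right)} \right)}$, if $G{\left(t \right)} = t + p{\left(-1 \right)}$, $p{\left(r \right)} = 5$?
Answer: $-1079$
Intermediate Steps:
$c{\left(l,a \right)} = -7 + a + l$ ($c{\left(l,a \right)} = \left(a + l\right) - 7 = -7 + a + l$)
$G{\left(t \right)} = 5 + t$ ($G{\left(t \right)} = t + 5 = 5 + t$)
$m{\left(Y \right)} = -9 + Y$
$c{\left(-3,9 \right)} + 154 m{\left(G{\left(-3 \right)} \right)} = \left(-7 + 9 - 3\right) + 154 \left(-9 + \left(5 - 3\right)\right) = -1 + 154 \left(-9 + 2\right) = -1 + 154 \left(-7\right) = -1 - 1078 = -1079$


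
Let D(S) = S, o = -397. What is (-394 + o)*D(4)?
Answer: -3164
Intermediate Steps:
(-394 + o)*D(4) = (-394 - 397)*4 = -791*4 = -3164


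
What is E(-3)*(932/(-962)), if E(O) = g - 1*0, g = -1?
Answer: 466/481 ≈ 0.96881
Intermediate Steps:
E(O) = -1 (E(O) = -1 - 1*0 = -1 + 0 = -1)
E(-3)*(932/(-962)) = -932/(-962) = -932*(-1)/962 = -1*(-466/481) = 466/481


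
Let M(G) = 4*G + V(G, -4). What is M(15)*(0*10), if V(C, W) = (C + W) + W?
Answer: 0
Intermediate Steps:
V(C, W) = C + 2*W
M(G) = -8 + 5*G (M(G) = 4*G + (G + 2*(-4)) = 4*G + (G - 8) = 4*G + (-8 + G) = -8 + 5*G)
M(15)*(0*10) = (-8 + 5*15)*(0*10) = (-8 + 75)*0 = 67*0 = 0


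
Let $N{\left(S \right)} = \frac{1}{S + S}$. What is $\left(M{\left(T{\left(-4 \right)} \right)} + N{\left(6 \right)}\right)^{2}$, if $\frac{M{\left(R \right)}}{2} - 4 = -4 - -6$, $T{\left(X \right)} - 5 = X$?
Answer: $\frac{21025}{144} \approx 146.01$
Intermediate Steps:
$T{\left(X \right)} = 5 + X$
$N{\left(S \right)} = \frac{1}{2 S}$
$M{\left(R \right)} = 12$ ($M{\left(R \right)} = 8 + 2 \left(-4 - -6\right) = 8 + 2 \left(-4 + 6\right) = 8 + 2 \cdot 2 = 8 + 4 = 12$)
$\left(M{\left(T{\left(-4 \right)} \right)} + N{\left(6 \right)}\right)^{2} = \left(12 + \frac{1}{2 \cdot 6}\right)^{2} = \left(12 + \frac{1}{2} \cdot \frac{1}{6}\right)^{2} = \left(12 + \frac{1}{12}\right)^{2} = \left(\frac{145}{12}\right)^{2} = \frac{21025}{144}$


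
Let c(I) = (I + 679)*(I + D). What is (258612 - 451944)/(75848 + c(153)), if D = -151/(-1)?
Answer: -16111/27398 ≈ -0.58804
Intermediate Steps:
D = 151 (D = -151*(-1) = 151)
c(I) = (151 + I)*(679 + I) (c(I) = (I + 679)*(I + 151) = (679 + I)*(151 + I) = (151 + I)*(679 + I))
(258612 - 451944)/(75848 + c(153)) = (258612 - 451944)/(75848 + (102529 + 153² + 830*153)) = -193332/(75848 + (102529 + 23409 + 126990)) = -193332/(75848 + 252928) = -193332/328776 = -193332*1/328776 = -16111/27398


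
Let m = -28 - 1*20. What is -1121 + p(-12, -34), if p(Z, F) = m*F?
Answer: 511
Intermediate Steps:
m = -48 (m = -28 - 20 = -48)
p(Z, F) = -48*F
-1121 + p(-12, -34) = -1121 - 48*(-34) = -1121 + 1632 = 511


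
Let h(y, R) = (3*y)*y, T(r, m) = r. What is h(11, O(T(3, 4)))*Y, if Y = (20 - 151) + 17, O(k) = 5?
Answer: -41382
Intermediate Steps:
h(y, R) = 3*y**2
Y = -114 (Y = -131 + 17 = -114)
h(11, O(T(3, 4)))*Y = (3*11**2)*(-114) = (3*121)*(-114) = 363*(-114) = -41382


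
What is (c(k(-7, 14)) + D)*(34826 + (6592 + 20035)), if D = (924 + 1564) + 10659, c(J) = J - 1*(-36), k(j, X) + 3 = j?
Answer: 809520369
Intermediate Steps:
k(j, X) = -3 + j
c(J) = 36 + J (c(J) = J + 36 = 36 + J)
D = 13147 (D = 2488 + 10659 = 13147)
(c(k(-7, 14)) + D)*(34826 + (6592 + 20035)) = ((36 + (-3 - 7)) + 13147)*(34826 + (6592 + 20035)) = ((36 - 10) + 13147)*(34826 + 26627) = (26 + 13147)*61453 = 13173*61453 = 809520369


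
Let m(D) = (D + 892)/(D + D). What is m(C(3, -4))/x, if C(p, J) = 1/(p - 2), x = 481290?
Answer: 893/962580 ≈ 0.00092771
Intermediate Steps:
C(p, J) = 1/(-2 + p)
m(D) = (892 + D)/(2*D) (m(D) = (892 + D)/((2*D)) = (892 + D)*(1/(2*D)) = (892 + D)/(2*D))
m(C(3, -4))/x = ((892 + 1/(-2 + 3))/(2*(1/(-2 + 3))))/481290 = ((892 + 1/1)/(2*(1/1)))*(1/481290) = ((1/2)*(892 + 1)/1)*(1/481290) = ((1/2)*1*893)*(1/481290) = (893/2)*(1/481290) = 893/962580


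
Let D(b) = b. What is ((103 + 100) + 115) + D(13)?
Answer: 331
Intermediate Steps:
((103 + 100) + 115) + D(13) = ((103 + 100) + 115) + 13 = (203 + 115) + 13 = 318 + 13 = 331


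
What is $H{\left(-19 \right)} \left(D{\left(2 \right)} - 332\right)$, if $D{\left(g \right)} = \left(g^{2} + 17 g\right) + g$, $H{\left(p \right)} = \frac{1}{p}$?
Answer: $\frac{292}{19} \approx 15.368$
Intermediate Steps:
$D{\left(g \right)} = g^{2} + 18 g$
$H{\left(-19 \right)} \left(D{\left(2 \right)} - 332\right) = \frac{2 \left(18 + 2\right) - 332}{-19} = - \frac{2 \cdot 20 - 332}{19} = - \frac{40 - 332}{19} = \left(- \frac{1}{19}\right) \left(-292\right) = \frac{292}{19}$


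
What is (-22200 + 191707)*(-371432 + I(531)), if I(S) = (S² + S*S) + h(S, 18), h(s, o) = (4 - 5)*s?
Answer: 32538394213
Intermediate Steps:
h(s, o) = -s
I(S) = -S + 2*S² (I(S) = (S² + S*S) - S = (S² + S²) - S = 2*S² - S = -S + 2*S²)
(-22200 + 191707)*(-371432 + I(531)) = (-22200 + 191707)*(-371432 + 531*(-1 + 2*531)) = 169507*(-371432 + 531*(-1 + 1062)) = 169507*(-371432 + 531*1061) = 169507*(-371432 + 563391) = 169507*191959 = 32538394213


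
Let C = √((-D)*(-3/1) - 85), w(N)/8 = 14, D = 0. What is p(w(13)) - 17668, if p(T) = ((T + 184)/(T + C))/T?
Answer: (-247352*√85 + 27703387*I)/(14*(√85 - 112*I)) ≈ -17668.0 - 0.0019293*I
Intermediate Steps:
w(N) = 112 (w(N) = 8*14 = 112)
C = I*√85 (C = √((-1*0)*(-3/1) - 85) = √(0*(-3*1) - 85) = √(0*(-3) - 85) = √(0 - 85) = √(-85) = I*√85 ≈ 9.2195*I)
p(T) = (184 + T)/(T*(T + I*√85)) (p(T) = ((T + 184)/(T + I*√85))/T = ((184 + T)/(T + I*√85))/T = (184 + T)/(T*(T + I*√85)))
p(w(13)) - 17668 = (184 + 112)/(112*(112 + I*√85)) - 17668 = (1/112)*296/(112 + I*√85) - 17668 = 37/(14*(112 + I*√85)) - 17668 = -17668 + 37/(14*(112 + I*√85))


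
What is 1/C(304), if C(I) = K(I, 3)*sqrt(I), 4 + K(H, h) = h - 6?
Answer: -sqrt(19)/532 ≈ -0.0081934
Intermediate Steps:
K(H, h) = -10 + h (K(H, h) = -4 + (h - 6) = -4 + (-6 + h) = -10 + h)
C(I) = -7*sqrt(I) (C(I) = (-10 + 3)*sqrt(I) = -7*sqrt(I))
1/C(304) = 1/(-28*sqrt(19)) = -sqrt(19)/532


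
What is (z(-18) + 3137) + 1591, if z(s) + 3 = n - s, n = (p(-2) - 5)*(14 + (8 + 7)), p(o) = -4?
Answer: 4482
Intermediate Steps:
n = -261 (n = (-4 - 5)*(14 + (8 + 7)) = -9*(14 + 15) = -9*29 = -261)
z(s) = -264 - s (z(s) = -3 + (-261 - s) = -264 - s)
(z(-18) + 3137) + 1591 = ((-264 - 1*(-18)) + 3137) + 1591 = ((-264 + 18) + 3137) + 1591 = (-246 + 3137) + 1591 = 2891 + 1591 = 4482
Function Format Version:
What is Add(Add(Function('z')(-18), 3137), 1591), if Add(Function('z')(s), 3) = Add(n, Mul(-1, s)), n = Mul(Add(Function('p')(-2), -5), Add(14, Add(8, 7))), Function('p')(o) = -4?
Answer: 4482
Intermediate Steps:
n = -261 (n = Mul(Add(-4, -5), Add(14, Add(8, 7))) = Mul(-9, Add(14, 15)) = Mul(-9, 29) = -261)
Function('z')(s) = Add(-264, Mul(-1, s)) (Function('z')(s) = Add(-3, Add(-261, Mul(-1, s))) = Add(-264, Mul(-1, s)))
Add(Add(Function('z')(-18), 3137), 1591) = Add(Add(Add(-264, Mul(-1, -18)), 3137), 1591) = Add(Add(Add(-264, 18), 3137), 1591) = Add(Add(-246, 3137), 1591) = Add(2891, 1591) = 4482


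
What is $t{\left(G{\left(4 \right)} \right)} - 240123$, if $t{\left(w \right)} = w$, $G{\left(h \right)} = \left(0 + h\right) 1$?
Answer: $-240119$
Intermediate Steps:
$G{\left(h \right)} = h$ ($G{\left(h \right)} = h 1 = h$)
$t{\left(G{\left(4 \right)} \right)} - 240123 = 4 - 240123 = -240119$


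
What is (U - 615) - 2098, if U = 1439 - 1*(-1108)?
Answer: -166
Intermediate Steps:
U = 2547 (U = 1439 + 1108 = 2547)
(U - 615) - 2098 = (2547 - 615) - 2098 = 1932 - 2098 = -166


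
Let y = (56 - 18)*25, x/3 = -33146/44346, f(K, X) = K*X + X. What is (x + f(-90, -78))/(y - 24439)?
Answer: -51291749/173607199 ≈ -0.29545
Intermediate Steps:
f(K, X) = X + K*X
x = -16573/7391 (x = 3*(-33146/44346) = 3*(-33146*1/44346) = 3*(-16573/22173) = -16573/7391 ≈ -2.2423)
y = 950 (y = 38*25 = 950)
(x + f(-90, -78))/(y - 24439) = (-16573/7391 - 78*(1 - 90))/(950 - 24439) = (-16573/7391 - 78*(-89))/(-23489) = (-16573/7391 + 6942)*(-1/23489) = (51291749/7391)*(-1/23489) = -51291749/173607199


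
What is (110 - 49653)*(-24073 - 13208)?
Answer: 1847012583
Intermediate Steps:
(110 - 49653)*(-24073 - 13208) = -49543*(-37281) = 1847012583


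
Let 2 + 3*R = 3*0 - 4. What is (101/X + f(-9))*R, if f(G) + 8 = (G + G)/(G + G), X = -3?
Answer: 244/3 ≈ 81.333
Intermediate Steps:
R = -2 (R = -2/3 + (3*0 - 4)/3 = -2/3 + (0 - 4)/3 = -2/3 + (1/3)*(-4) = -2/3 - 4/3 = -2)
f(G) = -7 (f(G) = -8 + (G + G)/(G + G) = -8 + (2*G)/((2*G)) = -8 + (2*G)*(1/(2*G)) = -8 + 1 = -7)
(101/X + f(-9))*R = (101/(-3) - 7)*(-2) = (101*(-1/3) - 7)*(-2) = (-101/3 - 7)*(-2) = -122/3*(-2) = 244/3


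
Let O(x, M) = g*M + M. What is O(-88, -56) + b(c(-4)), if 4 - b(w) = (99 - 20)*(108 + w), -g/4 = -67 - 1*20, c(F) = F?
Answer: -27756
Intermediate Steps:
g = 348 (g = -4*(-67 - 1*20) = -4*(-67 - 20) = -4*(-87) = 348)
O(x, M) = 349*M (O(x, M) = 348*M + M = 349*M)
b(w) = -8528 - 79*w (b(w) = 4 - (99 - 20)*(108 + w) = 4 - 79*(108 + w) = 4 - (8532 + 79*w) = 4 + (-8532 - 79*w) = -8528 - 79*w)
O(-88, -56) + b(c(-4)) = 349*(-56) + (-8528 - 79*(-4)) = -19544 + (-8528 + 316) = -19544 - 8212 = -27756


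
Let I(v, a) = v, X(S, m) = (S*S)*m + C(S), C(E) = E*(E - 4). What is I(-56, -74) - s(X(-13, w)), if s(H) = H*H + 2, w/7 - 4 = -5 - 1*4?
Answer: -32421694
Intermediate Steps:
w = -35 (w = 28 + 7*(-5 - 1*4) = 28 + 7*(-5 - 4) = 28 + 7*(-9) = 28 - 63 = -35)
C(E) = E*(-4 + E)
X(S, m) = S*(-4 + S) + m*S**2 (X(S, m) = (S*S)*m + S*(-4 + S) = S**2*m + S*(-4 + S) = m*S**2 + S*(-4 + S) = S*(-4 + S) + m*S**2)
s(H) = 2 + H**2 (s(H) = H**2 + 2 = 2 + H**2)
I(-56, -74) - s(X(-13, w)) = -56 - (2 + (-13*(-4 - 13 - 13*(-35)))**2) = -56 - (2 + (-13*(-4 - 13 + 455))**2) = -56 - (2 + (-13*438)**2) = -56 - (2 + (-5694)**2) = -56 - (2 + 32421636) = -56 - 1*32421638 = -56 - 32421638 = -32421694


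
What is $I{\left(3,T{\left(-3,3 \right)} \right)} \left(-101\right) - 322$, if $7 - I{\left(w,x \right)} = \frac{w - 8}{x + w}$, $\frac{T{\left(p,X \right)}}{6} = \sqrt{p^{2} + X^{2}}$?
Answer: $- \frac{218672}{213} - \frac{1010 \sqrt{2}}{71} \approx -1046.7$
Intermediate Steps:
$T{\left(p,X \right)} = 6 \sqrt{X^{2} + p^{2}}$ ($T{\left(p,X \right)} = 6 \sqrt{p^{2} + X^{2}} = 6 \sqrt{X^{2} + p^{2}}$)
$I{\left(w,x \right)} = 7 - \frac{-8 + w}{w + x}$ ($I{\left(w,x \right)} = 7 - \frac{w - 8}{x + w} = 7 - \frac{-8 + w}{w + x}$)
$I{\left(3,T{\left(-3,3 \right)} \right)} \left(-101\right) - 322 = \frac{8 + 6 \cdot 3 + 7 \cdot 6 \sqrt{3^{2} + \left(-3\right)^{2}}}{3 + 6 \sqrt{3^{2} + \left(-3\right)^{2}}} \left(-101\right) - 322 = \frac{8 + 18 + 7 \cdot 6 \sqrt{9 + 9}}{3 + 6 \sqrt{9 + 9}} \left(-101\right) - 322 = \frac{8 + 18 + 7 \cdot 6 \sqrt{18}}{3 + 6 \sqrt{18}} \left(-101\right) - 322 = \frac{8 + 18 + 7 \cdot 6 \cdot 3 \sqrt{2}}{3 + 6 \cdot 3 \sqrt{2}} \left(-101\right) - 322 = \frac{8 + 18 + 7 \cdot 18 \sqrt{2}}{3 + 18 \sqrt{2}} \left(-101\right) - 322 = \frac{8 + 18 + 126 \sqrt{2}}{3 + 18 \sqrt{2}} \left(-101\right) - 322 = \frac{26 + 126 \sqrt{2}}{3 + 18 \sqrt{2}} \left(-101\right) - 322 = - \frac{101 \left(26 + 126 \sqrt{2}\right)}{3 + 18 \sqrt{2}} - 322 = -322 - \frac{101 \left(26 + 126 \sqrt{2}\right)}{3 + 18 \sqrt{2}}$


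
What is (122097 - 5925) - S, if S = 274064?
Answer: -157892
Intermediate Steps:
(122097 - 5925) - S = (122097 - 5925) - 1*274064 = 116172 - 274064 = -157892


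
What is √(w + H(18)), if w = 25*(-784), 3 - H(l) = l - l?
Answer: I*√19597 ≈ 139.99*I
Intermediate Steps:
H(l) = 3 (H(l) = 3 - (l - l) = 3 - 1*0 = 3 + 0 = 3)
w = -19600
√(w + H(18)) = √(-19600 + 3) = √(-19597) = I*√19597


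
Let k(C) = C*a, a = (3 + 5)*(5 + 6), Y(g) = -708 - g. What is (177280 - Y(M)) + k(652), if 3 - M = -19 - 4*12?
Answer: 235434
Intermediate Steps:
M = 70 (M = 3 - (-19 - 4*12) = 3 - (-19 - 48) = 3 - 1*(-67) = 3 + 67 = 70)
a = 88 (a = 8*11 = 88)
k(C) = 88*C (k(C) = C*88 = 88*C)
(177280 - Y(M)) + k(652) = (177280 - (-708 - 1*70)) + 88*652 = (177280 - (-708 - 70)) + 57376 = (177280 - 1*(-778)) + 57376 = (177280 + 778) + 57376 = 178058 + 57376 = 235434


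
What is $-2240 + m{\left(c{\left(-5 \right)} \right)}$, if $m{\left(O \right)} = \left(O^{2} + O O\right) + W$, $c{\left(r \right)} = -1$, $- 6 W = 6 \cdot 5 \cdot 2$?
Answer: $-2248$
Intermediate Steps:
$W = -10$ ($W = - \frac{6 \cdot 5 \cdot 2}{6} = - \frac{30 \cdot 2}{6} = \left(- \frac{1}{6}\right) 60 = -10$)
$m{\left(O \right)} = -10 + 2 O^{2}$ ($m{\left(O \right)} = \left(O^{2} + O O\right) - 10 = \left(O^{2} + O^{2}\right) - 10 = 2 O^{2} - 10 = -10 + 2 O^{2}$)
$-2240 + m{\left(c{\left(-5 \right)} \right)} = -2240 - \left(10 - 2 \left(-1\right)^{2}\right) = -2240 + \left(-10 + 2 \cdot 1\right) = -2240 + \left(-10 + 2\right) = -2240 - 8 = -2248$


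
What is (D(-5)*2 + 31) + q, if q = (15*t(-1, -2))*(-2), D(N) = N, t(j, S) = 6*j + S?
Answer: 261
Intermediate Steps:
t(j, S) = S + 6*j
q = 240 (q = (15*(-2 + 6*(-1)))*(-2) = (15*(-2 - 6))*(-2) = (15*(-8))*(-2) = -120*(-2) = 240)
(D(-5)*2 + 31) + q = (-5*2 + 31) + 240 = (-10 + 31) + 240 = 21 + 240 = 261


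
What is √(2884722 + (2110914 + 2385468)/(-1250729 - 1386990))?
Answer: 8*√6400069812323619/376817 ≈ 1698.4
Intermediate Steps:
√(2884722 + (2110914 + 2385468)/(-1250729 - 1386990)) = √(2884722 + 4496382/(-2637719)) = √(2884722 + 4496382*(-1/2637719)) = √(2884722 - 4496382/2637719) = √(7609081532736/2637719) = 8*√6400069812323619/376817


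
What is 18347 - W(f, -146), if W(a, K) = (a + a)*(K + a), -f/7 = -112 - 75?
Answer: -3026387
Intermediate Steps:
f = 1309 (f = -7*(-112 - 75) = -7*(-187) = 1309)
W(a, K) = 2*a*(K + a) (W(a, K) = (2*a)*(K + a) = 2*a*(K + a))
18347 - W(f, -146) = 18347 - 2*1309*(-146 + 1309) = 18347 - 2*1309*1163 = 18347 - 1*3044734 = 18347 - 3044734 = -3026387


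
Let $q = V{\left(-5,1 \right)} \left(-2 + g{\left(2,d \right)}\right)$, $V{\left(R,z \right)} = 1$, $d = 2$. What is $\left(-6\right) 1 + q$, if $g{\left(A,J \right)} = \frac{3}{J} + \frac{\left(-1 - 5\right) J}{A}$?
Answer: $- \frac{25}{2} \approx -12.5$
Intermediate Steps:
$g{\left(A,J \right)} = \frac{3}{J} - \frac{6 J}{A}$ ($g{\left(A,J \right)} = \frac{3}{J} + \frac{\left(-6\right) J}{A} = \frac{3}{J} - \frac{6 J}{A}$)
$q = - \frac{13}{2}$ ($q = 1 \left(-2 + \left(\frac{3}{2} - \frac{12}{2}\right)\right) = 1 \left(-2 + \left(3 \cdot \frac{1}{2} - 12 \cdot \frac{1}{2}\right)\right) = 1 \left(-2 + \left(\frac{3}{2} - 6\right)\right) = 1 \left(-2 - \frac{9}{2}\right) = 1 \left(- \frac{13}{2}\right) = - \frac{13}{2} \approx -6.5$)
$\left(-6\right) 1 + q = \left(-6\right) 1 - \frac{13}{2} = -6 - \frac{13}{2} = - \frac{25}{2}$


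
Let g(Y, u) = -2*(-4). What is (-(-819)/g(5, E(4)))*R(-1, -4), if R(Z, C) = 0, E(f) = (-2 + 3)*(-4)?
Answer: 0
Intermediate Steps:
E(f) = -4 (E(f) = 1*(-4) = -4)
g(Y, u) = 8
(-(-819)/g(5, E(4)))*R(-1, -4) = -(-819)/8*0 = -21*(-39/8)*0 = (819/8)*0 = 0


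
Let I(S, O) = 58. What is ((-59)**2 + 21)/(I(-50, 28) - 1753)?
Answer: -3502/1695 ≈ -2.0661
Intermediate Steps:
((-59)**2 + 21)/(I(-50, 28) - 1753) = ((-59)**2 + 21)/(58 - 1753) = (3481 + 21)/(-1695) = 3502*(-1/1695) = -3502/1695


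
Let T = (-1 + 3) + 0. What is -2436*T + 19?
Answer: -4853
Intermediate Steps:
T = 2 (T = 2 + 0 = 2)
-2436*T + 19 = -2436*2 + 19 = -116*42 + 19 = -4872 + 19 = -4853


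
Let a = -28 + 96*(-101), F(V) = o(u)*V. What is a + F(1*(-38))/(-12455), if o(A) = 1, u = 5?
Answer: -121112382/12455 ≈ -9724.0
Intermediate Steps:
F(V) = V (F(V) = 1*V = V)
a = -9724 (a = -28 - 9696 = -9724)
a + F(1*(-38))/(-12455) = -9724 + (1*(-38))/(-12455) = -9724 - 38*(-1/12455) = -9724 + 38/12455 = -121112382/12455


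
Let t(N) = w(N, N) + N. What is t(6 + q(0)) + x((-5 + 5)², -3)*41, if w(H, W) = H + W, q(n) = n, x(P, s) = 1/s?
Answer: 13/3 ≈ 4.3333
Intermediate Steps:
t(N) = 3*N (t(N) = (N + N) + N = 2*N + N = 3*N)
t(6 + q(0)) + x((-5 + 5)², -3)*41 = 3*(6 + 0) + 41/(-3) = 3*6 - ⅓*41 = 18 - 41/3 = 13/3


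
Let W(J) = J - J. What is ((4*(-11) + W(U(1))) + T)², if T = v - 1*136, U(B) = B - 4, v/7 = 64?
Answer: 71824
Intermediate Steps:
v = 448 (v = 7*64 = 448)
U(B) = -4 + B
W(J) = 0
T = 312 (T = 448 - 1*136 = 448 - 136 = 312)
((4*(-11) + W(U(1))) + T)² = ((4*(-11) + 0) + 312)² = ((-44 + 0) + 312)² = (-44 + 312)² = 268² = 71824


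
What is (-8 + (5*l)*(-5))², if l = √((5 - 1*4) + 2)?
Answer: 1939 + 400*√3 ≈ 2631.8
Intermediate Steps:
l = √3 (l = √((5 - 4) + 2) = √(1 + 2) = √3 ≈ 1.7320)
(-8 + (5*l)*(-5))² = (-8 + (5*√3)*(-5))² = (-8 - 25*√3)²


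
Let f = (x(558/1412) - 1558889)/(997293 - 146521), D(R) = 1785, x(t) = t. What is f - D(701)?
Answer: -1073251957475/600645032 ≈ -1786.8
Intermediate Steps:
f = -1100575355/600645032 (f = (558/1412 - 1558889)/(997293 - 146521) = (558*(1/1412) - 1558889)/850772 = (279/706 - 1558889)*(1/850772) = -1100575355/706*1/850772 = -1100575355/600645032 ≈ -1.8323)
f - D(701) = -1100575355/600645032 - 1*1785 = -1100575355/600645032 - 1785 = -1073251957475/600645032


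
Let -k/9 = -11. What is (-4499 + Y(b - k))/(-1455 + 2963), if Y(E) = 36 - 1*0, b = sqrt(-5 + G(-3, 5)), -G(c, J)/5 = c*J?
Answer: -4463/1508 ≈ -2.9595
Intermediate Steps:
k = 99 (k = -9*(-11) = 99)
G(c, J) = -5*J*c (G(c, J) = -5*c*J = -5*J*c)
b = sqrt(70) (b = sqrt(-5 - 5*5*(-3)) = sqrt(-5 + 75) = sqrt(70) ≈ 8.3666)
Y(E) = 36 (Y(E) = 36 + 0 = 36)
(-4499 + Y(b - k))/(-1455 + 2963) = (-4499 + 36)/(-1455 + 2963) = -4463/1508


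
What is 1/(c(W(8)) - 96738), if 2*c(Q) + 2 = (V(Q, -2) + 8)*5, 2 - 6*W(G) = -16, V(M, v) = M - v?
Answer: -2/193413 ≈ -1.0341e-5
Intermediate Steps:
W(G) = 3 (W(G) = ⅓ - ⅙*(-16) = ⅓ + 8/3 = 3)
c(Q) = 24 + 5*Q/2 (c(Q) = -1 + (((Q - 1*(-2)) + 8)*5)/2 = -1 + (((Q + 2) + 8)*5)/2 = -1 + (((2 + Q) + 8)*5)/2 = -1 + ((10 + Q)*5)/2 = -1 + (50 + 5*Q)/2 = -1 + (25 + 5*Q/2) = 24 + 5*Q/2)
1/(c(W(8)) - 96738) = 1/((24 + (5/2)*3) - 96738) = 1/((24 + 15/2) - 96738) = 1/(63/2 - 96738) = 1/(-193413/2) = -2/193413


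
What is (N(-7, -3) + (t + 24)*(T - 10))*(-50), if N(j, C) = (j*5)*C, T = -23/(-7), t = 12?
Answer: 47850/7 ≈ 6835.7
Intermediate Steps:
T = 23/7 (T = -23*(-⅐) = 23/7 ≈ 3.2857)
N(j, C) = 5*C*j (N(j, C) = (5*j)*C = 5*C*j)
(N(-7, -3) + (t + 24)*(T - 10))*(-50) = (5*(-3)*(-7) + (12 + 24)*(23/7 - 10))*(-50) = (105 + 36*(-47/7))*(-50) = (105 - 1692/7)*(-50) = -957/7*(-50) = 47850/7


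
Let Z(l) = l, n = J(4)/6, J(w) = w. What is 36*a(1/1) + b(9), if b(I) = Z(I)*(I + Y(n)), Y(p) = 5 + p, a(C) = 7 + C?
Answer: 420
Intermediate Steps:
n = ⅔ (n = 4/6 = 4*(⅙) = ⅔ ≈ 0.66667)
b(I) = I*(17/3 + I) (b(I) = I*(I + (5 + ⅔)) = I*(I + 17/3) = I*(17/3 + I))
36*a(1/1) + b(9) = 36*(7 + 1/1) + (⅓)*9*(17 + 3*9) = 36*(7 + 1) + (⅓)*9*(17 + 27) = 36*8 + (⅓)*9*44 = 288 + 132 = 420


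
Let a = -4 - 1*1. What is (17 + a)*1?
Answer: 12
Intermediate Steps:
a = -5 (a = -4 - 1 = -5)
(17 + a)*1 = (17 - 5)*1 = 12*1 = 12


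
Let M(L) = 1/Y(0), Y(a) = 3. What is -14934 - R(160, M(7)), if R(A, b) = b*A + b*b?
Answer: -134887/9 ≈ -14987.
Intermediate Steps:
M(L) = ⅓ (M(L) = 1/3 = ⅓)
R(A, b) = b² + A*b (R(A, b) = A*b + b² = b² + A*b)
-14934 - R(160, M(7)) = -14934 - (160 + ⅓)/3 = -14934 - 481/(3*3) = -14934 - 1*481/9 = -14934 - 481/9 = -134887/9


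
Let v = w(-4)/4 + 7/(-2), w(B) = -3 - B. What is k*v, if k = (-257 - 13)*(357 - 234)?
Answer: 215865/2 ≈ 1.0793e+5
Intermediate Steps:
v = -13/4 (v = (-3 - 1*(-4))/4 + 7/(-2) = (-3 + 4)*(1/4) + 7*(-1/2) = 1*(1/4) - 7/2 = 1/4 - 7/2 = -13/4 ≈ -3.2500)
k = -33210 (k = -270*123 = -33210)
k*v = -33210*(-13/4) = 215865/2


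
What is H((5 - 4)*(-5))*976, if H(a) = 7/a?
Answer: -6832/5 ≈ -1366.4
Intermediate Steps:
H((5 - 4)*(-5))*976 = (7/(((5 - 4)*(-5))))*976 = (7/((1*(-5))))*976 = (7/(-5))*976 = (7*(-⅕))*976 = -7/5*976 = -6832/5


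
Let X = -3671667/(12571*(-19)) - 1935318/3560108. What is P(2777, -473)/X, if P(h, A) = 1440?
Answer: 204078776566080/2101547048509 ≈ 97.109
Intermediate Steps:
X = 6304641145527/425164117846 (X = -3671667/(-238849) - 1935318*1/3560108 = -3671667*(-1/238849) - 967659/1780054 = 3671667/238849 - 967659/1780054 = 6304641145527/425164117846 ≈ 14.829)
P(2777, -473)/X = 1440/(6304641145527/425164117846) = 1440*(425164117846/6304641145527) = 204078776566080/2101547048509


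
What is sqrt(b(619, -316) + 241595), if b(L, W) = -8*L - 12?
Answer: sqrt(236631) ≈ 486.45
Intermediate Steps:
b(L, W) = -12 - 8*L
sqrt(b(619, -316) + 241595) = sqrt((-12 - 8*619) + 241595) = sqrt((-12 - 4952) + 241595) = sqrt(-4964 + 241595) = sqrt(236631)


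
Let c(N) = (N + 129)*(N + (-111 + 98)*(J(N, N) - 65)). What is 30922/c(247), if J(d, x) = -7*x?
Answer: 15461/4430972 ≈ 0.0034893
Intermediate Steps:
c(N) = (129 + N)*(845 + 92*N) (c(N) = (N + 129)*(N + (-111 + 98)*(-7*N - 65)) = (129 + N)*(N - 13*(-65 - 7*N)) = (129 + N)*(N + (845 + 91*N)) = (129 + N)*(845 + 92*N))
30922/c(247) = 30922/(109005 + 92*247² + 12713*247) = 30922/(109005 + 92*61009 + 3140111) = 30922/(109005 + 5612828 + 3140111) = 30922/8861944 = 30922*(1/8861944) = 15461/4430972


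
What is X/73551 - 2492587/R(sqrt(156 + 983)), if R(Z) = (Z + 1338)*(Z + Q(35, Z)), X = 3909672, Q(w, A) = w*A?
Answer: 83998875438199/1579085542260 - 555846901*sqrt(1139)/12226743570 ≈ 51.660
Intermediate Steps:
Q(w, A) = A*w
R(Z) = 36*Z*(1338 + Z) (R(Z) = (Z + 1338)*(Z + Z*35) = (1338 + Z)*(Z + 35*Z) = (1338 + Z)*(36*Z) = 36*Z*(1338 + Z))
X/73551 - 2492587/R(sqrt(156 + 983)) = 3909672/73551 - 2492587*1/(36*sqrt(156 + 983)*(1338 + sqrt(156 + 983))) = 3909672*(1/73551) - 2492587*sqrt(1139)/(41004*(1338 + sqrt(1139))) = 1303224/24517 - 2492587*sqrt(1139)/(41004*(1338 + sqrt(1139)))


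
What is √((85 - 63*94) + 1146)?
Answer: I*√4691 ≈ 68.491*I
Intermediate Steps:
√((85 - 63*94) + 1146) = √((85 - 5922) + 1146) = √(-5837 + 1146) = √(-4691) = I*√4691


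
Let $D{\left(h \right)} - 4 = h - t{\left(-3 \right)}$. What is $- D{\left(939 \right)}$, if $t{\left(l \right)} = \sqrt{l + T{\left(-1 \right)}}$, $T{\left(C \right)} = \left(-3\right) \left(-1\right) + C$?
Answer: $-943 + i \approx -943.0 + 1.0 i$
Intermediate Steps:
$T{\left(C \right)} = 3 + C$
$t{\left(l \right)} = \sqrt{2 + l}$ ($t{\left(l \right)} = \sqrt{l + \left(3 - 1\right)} = \sqrt{l + 2} = \sqrt{2 + l}$)
$D{\left(h \right)} = 4 + h - i$ ($D{\left(h \right)} = 4 + \left(h - \sqrt{2 - 3}\right) = 4 + \left(h - \sqrt{-1}\right) = 4 + \left(h - i\right) = 4 + h - i$)
$- D{\left(939 \right)} = - (4 + 939 - i) = - (943 - i) = -943 + i$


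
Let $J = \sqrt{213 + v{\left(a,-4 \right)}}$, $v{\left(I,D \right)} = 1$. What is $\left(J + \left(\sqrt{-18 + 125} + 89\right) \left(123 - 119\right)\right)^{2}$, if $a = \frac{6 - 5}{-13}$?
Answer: $\left(356 + \sqrt{214} + 4 \sqrt{107}\right)^{2} \approx 1.6975 \cdot 10^{5}$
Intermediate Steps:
$a = - \frac{1}{13}$ ($a = 1 \left(- \frac{1}{13}\right) = - \frac{1}{13} \approx -0.076923$)
$J = \sqrt{214}$ ($J = \sqrt{213 + 1} = \sqrt{214} \approx 14.629$)
$\left(J + \left(\sqrt{-18 + 125} + 89\right) \left(123 - 119\right)\right)^{2} = \left(\sqrt{214} + \left(\sqrt{-18 + 125} + 89\right) \left(123 - 119\right)\right)^{2} = \left(\sqrt{214} + \left(\sqrt{107} + 89\right) 4\right)^{2} = \left(\sqrt{214} + \left(89 + \sqrt{107}\right) 4\right)^{2} = \left(\sqrt{214} + \left(356 + 4 \sqrt{107}\right)\right)^{2} = \left(356 + \sqrt{214} + 4 \sqrt{107}\right)^{2}$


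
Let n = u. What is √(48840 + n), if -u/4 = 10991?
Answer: 2*√1219 ≈ 69.828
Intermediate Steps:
u = -43964 (u = -4*10991 = -43964)
n = -43964
√(48840 + n) = √(48840 - 43964) = √4876 = 2*√1219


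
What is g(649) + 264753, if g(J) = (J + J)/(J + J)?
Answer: 264754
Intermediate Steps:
g(J) = 1 (g(J) = (2*J)/((2*J)) = (2*J)*(1/(2*J)) = 1)
g(649) + 264753 = 1 + 264753 = 264754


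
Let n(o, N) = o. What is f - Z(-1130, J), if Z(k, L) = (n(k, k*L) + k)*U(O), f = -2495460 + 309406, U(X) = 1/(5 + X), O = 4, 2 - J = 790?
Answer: -19672226/9 ≈ -2.1858e+6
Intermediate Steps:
J = -788 (J = 2 - 1*790 = 2 - 790 = -788)
f = -2186054
Z(k, L) = 2*k/9 (Z(k, L) = (k + k)/(5 + 4) = (2*k)/9 = (2*k)*(⅑) = 2*k/9)
f - Z(-1130, J) = -2186054 - 2*(-1130)/9 = -2186054 - 1*(-2260/9) = -2186054 + 2260/9 = -19672226/9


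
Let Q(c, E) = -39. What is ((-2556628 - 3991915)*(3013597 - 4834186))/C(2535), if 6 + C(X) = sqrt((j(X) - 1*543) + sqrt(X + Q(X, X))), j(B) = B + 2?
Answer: -11922205351827/(6 - sqrt(1994 + 8*sqrt(39))) ≈ 3.0406e+11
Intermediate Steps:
j(B) = 2 + B
C(X) = -6 + sqrt(-541 + X + sqrt(-39 + X)) (C(X) = -6 + sqrt(((2 + X) - 1*543) + sqrt(X - 39)) = -6 + sqrt(((2 + X) - 543) + sqrt(-39 + X)) = -6 + sqrt((-541 + X) + sqrt(-39 + X)) = -6 + sqrt(-541 + X + sqrt(-39 + X)))
((-2556628 - 3991915)*(3013597 - 4834186))/C(2535) = ((-2556628 - 3991915)*(3013597 - 4834186))/(-6 + sqrt(-541 + 2535 + sqrt(-39 + 2535))) = (-6548543*(-1820589))/(-6 + sqrt(-541 + 2535 + sqrt(2496))) = 11922205351827/(-6 + sqrt(-541 + 2535 + 8*sqrt(39))) = 11922205351827/(-6 + sqrt(1994 + 8*sqrt(39)))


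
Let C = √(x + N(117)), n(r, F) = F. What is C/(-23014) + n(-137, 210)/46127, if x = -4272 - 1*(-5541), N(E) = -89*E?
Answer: 210/46127 - 3*I*√254/11507 ≈ 0.0045526 - 0.004155*I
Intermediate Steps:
x = 1269 (x = -4272 + 5541 = 1269)
C = 6*I*√254 (C = √(1269 - 89*117) = √(1269 - 10413) = √(-9144) = 6*I*√254 ≈ 95.624*I)
C/(-23014) + n(-137, 210)/46127 = (6*I*√254)/(-23014) + 210/46127 = (6*I*√254)*(-1/23014) + 210*(1/46127) = -3*I*√254/11507 + 210/46127 = 210/46127 - 3*I*√254/11507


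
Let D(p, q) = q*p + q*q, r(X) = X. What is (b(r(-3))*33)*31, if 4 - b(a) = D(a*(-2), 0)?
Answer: 4092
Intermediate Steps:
D(p, q) = q² + p*q (D(p, q) = p*q + q² = q² + p*q)
b(a) = 4 (b(a) = 4 - 0*(a*(-2) + 0) = 4 - 0*(-2*a + 0) = 4 - 0*(-2*a) = 4 - 1*0 = 4 + 0 = 4)
(b(r(-3))*33)*31 = (4*33)*31 = 132*31 = 4092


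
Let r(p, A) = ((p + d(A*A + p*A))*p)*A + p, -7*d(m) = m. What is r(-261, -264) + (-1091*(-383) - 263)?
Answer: -1381865815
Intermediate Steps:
d(m) = -m/7
r(p, A) = p + A*p*(p - A²/7 - A*p/7) (r(p, A) = ((p - (A*A + p*A)/7)*p)*A + p = ((p - (A² + A*p)/7)*p)*A + p = ((p + (-A²/7 - A*p/7))*p)*A + p = ((p - A²/7 - A*p/7)*p)*A + p = (p*(p - A²/7 - A*p/7))*A + p = A*p*(p - A²/7 - A*p/7) + p = p + A*p*(p - A²/7 - A*p/7))
r(-261, -264) + (-1091*(-383) - 263) = (⅐)*(-261)*(7 - 1*(-264)²*(-264 - 261) + 7*(-264)*(-261)) + (-1091*(-383) - 263) = (⅐)*(-261)*(7 - 1*69696*(-525) + 482328) + (417853 - 263) = (⅐)*(-261)*(7 + 36590400 + 482328) + 417590 = (⅐)*(-261)*37072735 + 417590 = -1382283405 + 417590 = -1381865815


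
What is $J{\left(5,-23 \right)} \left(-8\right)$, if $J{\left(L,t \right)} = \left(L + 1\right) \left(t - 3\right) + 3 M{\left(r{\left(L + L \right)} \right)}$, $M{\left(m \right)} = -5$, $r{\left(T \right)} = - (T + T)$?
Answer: $1368$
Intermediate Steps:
$r{\left(T \right)} = - 2 T$
$J{\left(L,t \right)} = -15 + \left(1 + L\right) \left(-3 + t\right)$ ($J{\left(L,t \right)} = \left(L + 1\right) \left(t - 3\right) + 3 \left(-5\right) = \left(1 + L\right) \left(-3 + t\right) - 15 = -15 + \left(1 + L\right) \left(-3 + t\right)$)
$J{\left(5,-23 \right)} \left(-8\right) = \left(-18 - 23 - 15 + 5 \left(-23\right)\right) \left(-8\right) = \left(-18 - 23 - 15 - 115\right) \left(-8\right) = \left(-171\right) \left(-8\right) = 1368$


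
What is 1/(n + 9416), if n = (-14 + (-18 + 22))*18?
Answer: 1/9236 ≈ 0.00010827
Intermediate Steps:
n = -180 (n = (-14 + 4)*18 = -10*18 = -180)
1/(n + 9416) = 1/(-180 + 9416) = 1/9236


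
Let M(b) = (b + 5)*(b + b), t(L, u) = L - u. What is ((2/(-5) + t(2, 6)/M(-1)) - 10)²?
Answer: 9801/100 ≈ 98.010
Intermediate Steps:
M(b) = 2*b*(5 + b) (M(b) = (5 + b)*(2*b) = 2*b*(5 + b))
((2/(-5) + t(2, 6)/M(-1)) - 10)² = ((2/(-5) + (2 - 1*6)/((2*(-1)*(5 - 1)))) - 10)² = ((2*(-⅕) + (2 - 6)/((2*(-1)*4))) - 10)² = ((-⅖ - 4/(-8)) - 10)² = ((-⅖ - 4*(-⅛)) - 10)² = ((-⅖ + ½) - 10)² = (⅒ - 10)² = (-99/10)² = 9801/100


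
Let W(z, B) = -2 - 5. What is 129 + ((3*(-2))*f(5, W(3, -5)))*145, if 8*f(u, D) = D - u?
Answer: 1434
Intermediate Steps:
W(z, B) = -7
f(u, D) = -u/8 + D/8 (f(u, D) = (D - u)/8 = -u/8 + D/8)
129 + ((3*(-2))*f(5, W(3, -5)))*145 = 129 + ((3*(-2))*(-⅛*5 + (⅛)*(-7)))*145 = 129 - 6*(-5/8 - 7/8)*145 = 129 - 6*(-3/2)*145 = 129 + 9*145 = 129 + 1305 = 1434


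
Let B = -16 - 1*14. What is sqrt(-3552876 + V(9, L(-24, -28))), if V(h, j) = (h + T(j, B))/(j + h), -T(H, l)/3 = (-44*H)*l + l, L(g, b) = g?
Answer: I*sqrt(88980465)/5 ≈ 1886.6*I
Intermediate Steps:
B = -30 (B = -16 - 14 = -30)
T(H, l) = -3*l + 132*H*l (T(H, l) = -3*((-44*H)*l + l) = -3*(-44*H*l + l) = -3*(l - 44*H*l) = -3*l + 132*H*l)
V(h, j) = (90 + h - 3960*j)/(h + j) (V(h, j) = (h + 3*(-30)*(-1 + 44*j))/(j + h) = (h + (90 - 3960*j))/(h + j) = (90 + h - 3960*j)/(h + j))
sqrt(-3552876 + V(9, L(-24, -28))) = sqrt(-3552876 + (90 + 9 - 3960*(-24))/(9 - 24)) = sqrt(-3552876 + (90 + 9 + 95040)/(-15)) = sqrt(-3552876 - 1/15*95139) = sqrt(-3552876 - 31713/5) = sqrt(-17796093/5) = I*sqrt(88980465)/5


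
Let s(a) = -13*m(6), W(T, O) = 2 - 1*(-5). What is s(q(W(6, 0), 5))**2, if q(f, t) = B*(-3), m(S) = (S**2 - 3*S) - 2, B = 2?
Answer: 43264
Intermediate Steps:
m(S) = -2 + S**2 - 3*S
W(T, O) = 7 (W(T, O) = 2 + 5 = 7)
q(f, t) = -6 (q(f, t) = 2*(-3) = -6)
s(a) = -208 (s(a) = -13*(-2 + 6**2 - 3*6) = -13*(-2 + 36 - 18) = -13*16 = -208)
s(q(W(6, 0), 5))**2 = (-208)**2 = 43264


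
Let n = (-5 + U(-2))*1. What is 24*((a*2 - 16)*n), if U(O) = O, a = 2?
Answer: 2016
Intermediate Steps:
n = -7 (n = (-5 - 2)*1 = -7*1 = -7)
24*((a*2 - 16)*n) = 24*((2*2 - 16)*(-7)) = 24*((4 - 16)*(-7)) = 24*(-12*(-7)) = 24*84 = 2016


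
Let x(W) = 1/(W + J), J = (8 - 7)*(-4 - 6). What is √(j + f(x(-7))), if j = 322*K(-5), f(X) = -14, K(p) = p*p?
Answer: 14*√41 ≈ 89.644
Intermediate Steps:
J = -10 (J = 1*(-10) = -10)
K(p) = p²
x(W) = 1/(-10 + W) (x(W) = 1/(W - 10) = 1/(-10 + W))
j = 8050 (j = 322*(-5)² = 322*25 = 8050)
√(j + f(x(-7))) = √(8050 - 14) = √8036 = 14*√41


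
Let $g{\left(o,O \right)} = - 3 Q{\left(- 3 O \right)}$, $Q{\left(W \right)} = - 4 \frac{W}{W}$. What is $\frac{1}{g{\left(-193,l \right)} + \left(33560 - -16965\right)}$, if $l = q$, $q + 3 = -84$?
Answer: $\frac{1}{50537} \approx 1.9787 \cdot 10^{-5}$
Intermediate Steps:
$q = -87$ ($q = -3 - 84 = -87$)
$l = -87$
$Q{\left(W \right)} = -4$ ($Q{\left(W \right)} = \left(-4\right) 1 = -4$)
$g{\left(o,O \right)} = 12$ ($g{\left(o,O \right)} = \left(-3\right) \left(-4\right) = 12$)
$\frac{1}{g{\left(-193,l \right)} + \left(33560 - -16965\right)} = \frac{1}{12 + \left(33560 - -16965\right)} = \frac{1}{12 + \left(33560 + 16965\right)} = \frac{1}{12 + 50525} = \frac{1}{50537}$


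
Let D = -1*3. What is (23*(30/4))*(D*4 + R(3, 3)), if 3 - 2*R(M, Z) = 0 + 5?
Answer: -4485/2 ≈ -2242.5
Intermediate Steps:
R(M, Z) = -1 (R(M, Z) = 3/2 - (0 + 5)/2 = 3/2 - ½*5 = 3/2 - 5/2 = -1)
D = -3
(23*(30/4))*(D*4 + R(3, 3)) = (23*(30/4))*(-3*4 - 1) = (23*(30*(¼)))*(-12 - 1) = (23*(15/2))*(-13) = (345/2)*(-13) = -4485/2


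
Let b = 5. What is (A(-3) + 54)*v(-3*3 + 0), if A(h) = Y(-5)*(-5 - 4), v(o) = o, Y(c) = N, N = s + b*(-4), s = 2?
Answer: -1944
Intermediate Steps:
N = -18 (N = 2 + 5*(-4) = 2 - 20 = -18)
Y(c) = -18
A(h) = 162 (A(h) = -18*(-5 - 4) = -18*(-9) = 162)
(A(-3) + 54)*v(-3*3 + 0) = (162 + 54)*(-3*3 + 0) = 216*(-9 + 0) = 216*(-9) = -1944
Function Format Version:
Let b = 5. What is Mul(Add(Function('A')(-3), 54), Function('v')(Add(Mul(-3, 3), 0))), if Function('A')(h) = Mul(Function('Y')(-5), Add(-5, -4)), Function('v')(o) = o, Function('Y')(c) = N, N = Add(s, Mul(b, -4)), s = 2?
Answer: -1944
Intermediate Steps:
N = -18 (N = Add(2, Mul(5, -4)) = Add(2, -20) = -18)
Function('Y')(c) = -18
Function('A')(h) = 162 (Function('A')(h) = Mul(-18, Add(-5, -4)) = Mul(-18, -9) = 162)
Mul(Add(Function('A')(-3), 54), Function('v')(Add(Mul(-3, 3), 0))) = Mul(Add(162, 54), Add(Mul(-3, 3), 0)) = Mul(216, Add(-9, 0)) = Mul(216, -9) = -1944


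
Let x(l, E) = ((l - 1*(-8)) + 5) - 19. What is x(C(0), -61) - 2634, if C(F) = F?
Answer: -2640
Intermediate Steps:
x(l, E) = -6 + l (x(l, E) = ((l + 8) + 5) - 19 = ((8 + l) + 5) - 19 = (13 + l) - 19 = -6 + l)
x(C(0), -61) - 2634 = (-6 + 0) - 2634 = -6 - 2634 = -2640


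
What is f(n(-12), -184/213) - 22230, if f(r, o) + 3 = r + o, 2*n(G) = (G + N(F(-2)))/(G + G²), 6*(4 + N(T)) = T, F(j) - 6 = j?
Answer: -625128949/28116 ≈ -22234.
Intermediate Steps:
F(j) = 6 + j
N(T) = -4 + T/6
n(G) = (-10/3 + G)/(2*(G + G²)) (n(G) = ((G + (-4 + (6 - 2)/6))/(G + G²))/2 = ((G + (-4 + (⅙)*4))/(G + G²))/2 = ((G + (-4 + ⅔))/(G + G²))/2 = ((G - 10/3)/(G + G²))/2 = ((-10/3 + G)/(G + G²))/2 = (-10/3 + G)/(2*(G + G²)))
f(r, o) = -3 + o + r (f(r, o) = -3 + (r + o) = -3 + (o + r) = -3 + o + r)
f(n(-12), -184/213) - 22230 = (-3 - 184/213 + (⅙)*(-10 + 3*(-12))/(-12*(1 - 12))) - 22230 = (-3 - 184*1/213 + (⅙)*(-1/12)*(-10 - 36)/(-11)) - 22230 = (-3 - 184/213 + (⅙)*(-1/12)*(-1/11)*(-46)) - 22230 = (-3 - 184/213 - 23/396) - 22230 = -110269/28116 - 22230 = -625128949/28116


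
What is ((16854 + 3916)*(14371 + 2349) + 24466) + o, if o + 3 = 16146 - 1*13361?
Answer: 347301648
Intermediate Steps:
o = 2782 (o = -3 + (16146 - 1*13361) = -3 + (16146 - 13361) = -3 + 2785 = 2782)
((16854 + 3916)*(14371 + 2349) + 24466) + o = ((16854 + 3916)*(14371 + 2349) + 24466) + 2782 = (20770*16720 + 24466) + 2782 = (347274400 + 24466) + 2782 = 347298866 + 2782 = 347301648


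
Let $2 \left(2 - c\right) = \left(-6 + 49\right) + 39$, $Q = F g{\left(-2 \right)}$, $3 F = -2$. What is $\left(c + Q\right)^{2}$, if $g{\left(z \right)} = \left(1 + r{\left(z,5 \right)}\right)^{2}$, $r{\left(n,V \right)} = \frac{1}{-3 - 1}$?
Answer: $\frac{99225}{64} \approx 1550.4$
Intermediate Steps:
$r{\left(n,V \right)} = - \frac{1}{4}$ ($r{\left(n,V \right)} = \frac{1}{-4} = - \frac{1}{4}$)
$g{\left(z \right)} = \frac{9}{16}$ ($g{\left(z \right)} = \left(1 - \frac{1}{4}\right)^{2} = \left(\frac{3}{4}\right)^{2} = \frac{9}{16}$)
$F = - \frac{2}{3}$ ($F = \frac{1}{3} \left(-2\right) = - \frac{2}{3} \approx -0.66667$)
$Q = - \frac{3}{8}$ ($Q = \left(- \frac{2}{3}\right) \frac{9}{16} = - \frac{3}{8} \approx -0.375$)
$c = -39$ ($c = 2 - \frac{\left(-6 + 49\right) + 39}{2} = 2 - \frac{43 + 39}{2} = 2 - 41 = -39$)
$\left(c + Q\right)^{2} = \left(-39 - \frac{3}{8}\right)^{2} = \left(- \frac{315}{8}\right)^{2} = \frac{99225}{64}$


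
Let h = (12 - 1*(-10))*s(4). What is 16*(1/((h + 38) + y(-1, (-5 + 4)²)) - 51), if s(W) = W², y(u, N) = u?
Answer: -317408/389 ≈ -815.96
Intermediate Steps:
h = 352 (h = (12 - 1*(-10))*4² = (12 + 10)*16 = 22*16 = 352)
16*(1/((h + 38) + y(-1, (-5 + 4)²)) - 51) = 16*(1/((352 + 38) - 1) - 51) = 16*(1/(390 - 1) - 51) = 16*(1/389 - 51) = 16*(-19838/389) = -317408/389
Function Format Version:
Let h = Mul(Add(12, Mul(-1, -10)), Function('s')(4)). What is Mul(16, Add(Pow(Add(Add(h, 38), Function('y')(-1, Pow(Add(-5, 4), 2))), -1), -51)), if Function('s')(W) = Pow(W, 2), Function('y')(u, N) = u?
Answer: Rational(-317408, 389) ≈ -815.96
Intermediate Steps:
h = 352 (h = Mul(Add(12, Mul(-1, -10)), Pow(4, 2)) = Mul(Add(12, 10), 16) = Mul(22, 16) = 352)
Mul(16, Add(Pow(Add(Add(h, 38), Function('y')(-1, Pow(Add(-5, 4), 2))), -1), -51)) = Mul(16, Add(Pow(Add(Add(352, 38), -1), -1), -51)) = Mul(16, Add(Pow(Add(390, -1), -1), -51)) = Mul(16, Add(Pow(389, -1), -51)) = Mul(16, Add(Rational(1, 389), -51)) = Mul(16, Rational(-19838, 389)) = Rational(-317408, 389)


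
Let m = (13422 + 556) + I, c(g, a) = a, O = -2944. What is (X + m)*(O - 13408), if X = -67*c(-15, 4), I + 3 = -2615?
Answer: -181376384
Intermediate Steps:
I = -2618 (I = -3 - 2615 = -2618)
X = -268 (X = -67*4 = -268)
m = 11360 (m = (13422 + 556) - 2618 = 13978 - 2618 = 11360)
(X + m)*(O - 13408) = (-268 + 11360)*(-2944 - 13408) = 11092*(-16352) = -181376384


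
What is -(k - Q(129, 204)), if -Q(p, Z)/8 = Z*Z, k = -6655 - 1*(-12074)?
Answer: -338347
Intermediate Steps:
k = 5419 (k = -6655 + 12074 = 5419)
Q(p, Z) = -8*Z² (Q(p, Z) = -8*Z*Z = -8*Z²)
-(k - Q(129, 204)) = -(5419 - (-8)*204²) = -(5419 - (-8)*41616) = -(5419 - 1*(-332928)) = -(5419 + 332928) = -1*338347 = -338347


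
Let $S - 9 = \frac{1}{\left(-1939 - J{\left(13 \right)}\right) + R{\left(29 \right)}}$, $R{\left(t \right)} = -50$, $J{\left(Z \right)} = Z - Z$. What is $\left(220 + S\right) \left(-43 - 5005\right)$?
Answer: $- \frac{2299263040}{1989} \approx -1.156 \cdot 10^{6}$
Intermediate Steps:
$J{\left(Z \right)} = 0$
$S = \frac{17900}{1989}$ ($S = 9 + \frac{1}{\left(-1939 - 0\right) - 50} = 9 + \frac{1}{\left(-1939 + 0\right) - 50} = 9 + \frac{1}{-1939 - 50} = 9 + \frac{1}{-1989} = 9 - \frac{1}{1989} = \frac{17900}{1989} \approx 8.9995$)
$\left(220 + S\right) \left(-43 - 5005\right) = \left(220 + \frac{17900}{1989}\right) \left(-43 - 5005\right) = \frac{455480}{1989} \left(-5048\right) = - \frac{2299263040}{1989}$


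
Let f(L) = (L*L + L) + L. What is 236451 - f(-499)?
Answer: -11552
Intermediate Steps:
f(L) = L**2 + 2*L (f(L) = (L**2 + L) + L = (L + L**2) + L = L**2 + 2*L)
236451 - f(-499) = 236451 - (-499)*(2 - 499) = 236451 - (-499)*(-497) = 236451 - 1*248003 = 236451 - 248003 = -11552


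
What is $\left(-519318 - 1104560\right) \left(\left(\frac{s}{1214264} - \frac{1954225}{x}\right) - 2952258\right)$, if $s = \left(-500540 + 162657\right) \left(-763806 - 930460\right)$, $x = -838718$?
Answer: $\frac{512844138660736041932667}{127303134194} \approx 4.0285 \cdot 10^{12}$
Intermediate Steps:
$s = 572463678878$ ($s = \left(-337883\right) \left(-1694266\right) = 572463678878$)
$\left(-519318 - 1104560\right) \left(\left(\frac{s}{1214264} - \frac{1954225}{x}\right) - 2952258\right) = \left(-519318 - 1104560\right) \left(\left(\frac{572463678878}{1214264} - \frac{1954225}{-838718}\right) - 2952258\right) = - 1623878 \left(\left(572463678878 \cdot \frac{1}{1214264} - - \frac{1954225}{838718}\right) - 2952258\right) = - 1623878 \left(\left(\frac{286231839439}{607132} + \frac{1954225}{838718}\right) - 2952258\right) = - 1623878 \left(\frac{120034491191565951}{254606268388} - 2952258\right) = \left(-1623878\right) \left(- \frac{631628901507054153}{254606268388}\right) = \frac{512844138660736041932667}{127303134194}$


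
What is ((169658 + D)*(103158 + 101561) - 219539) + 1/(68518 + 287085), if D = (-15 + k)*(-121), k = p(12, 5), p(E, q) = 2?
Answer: 12465314514038651/355603 ≈ 3.5054e+10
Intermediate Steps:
k = 2
D = 1573 (D = (-15 + 2)*(-121) = -13*(-121) = 1573)
((169658 + D)*(103158 + 101561) - 219539) + 1/(68518 + 287085) = ((169658 + 1573)*(103158 + 101561) - 219539) + 1/(68518 + 287085) = (171231*204719 - 219539) + 1/355603 = (35054239089 - 219539) + 1/355603 = 35054019550 + 1/355603 = 12465314514038651/355603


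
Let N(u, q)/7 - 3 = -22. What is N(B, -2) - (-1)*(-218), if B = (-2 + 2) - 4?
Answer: -351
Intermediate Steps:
B = -4 (B = 0 - 4 = -4)
N(u, q) = -133 (N(u, q) = 21 + 7*(-22) = 21 - 154 = -133)
N(B, -2) - (-1)*(-218) = -133 - (-1)*(-218) = -133 - 1*218 = -133 - 218 = -351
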